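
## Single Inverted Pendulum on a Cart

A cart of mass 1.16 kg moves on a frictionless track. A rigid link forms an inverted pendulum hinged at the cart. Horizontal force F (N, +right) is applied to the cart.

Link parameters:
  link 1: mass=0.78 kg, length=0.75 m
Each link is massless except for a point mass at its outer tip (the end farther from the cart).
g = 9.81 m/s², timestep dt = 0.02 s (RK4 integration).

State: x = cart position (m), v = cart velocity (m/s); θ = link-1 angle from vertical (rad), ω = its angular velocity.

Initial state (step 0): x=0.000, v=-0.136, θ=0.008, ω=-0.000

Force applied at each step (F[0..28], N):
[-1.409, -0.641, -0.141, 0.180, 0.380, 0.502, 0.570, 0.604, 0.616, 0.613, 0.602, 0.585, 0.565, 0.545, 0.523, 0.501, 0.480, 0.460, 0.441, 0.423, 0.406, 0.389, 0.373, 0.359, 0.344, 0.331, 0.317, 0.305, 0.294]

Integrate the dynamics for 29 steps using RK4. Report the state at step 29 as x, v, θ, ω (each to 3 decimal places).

Answer: x=-0.060, v=-0.032, θ=0.015, ω=-0.019

Derivation:
apply F[0]=-1.409 → step 1: x=-0.003, v=-0.161, θ=0.008, ω=0.036
apply F[1]=-0.641 → step 2: x=-0.006, v=-0.174, θ=0.009, ω=0.055
apply F[2]=-0.141 → step 3: x=-0.010, v=-0.177, θ=0.010, ω=0.062
apply F[3]=+0.180 → step 4: x=-0.013, v=-0.176, θ=0.012, ω=0.063
apply F[4]=+0.380 → step 5: x=-0.017, v=-0.171, θ=0.013, ω=0.059
apply F[5]=+0.502 → step 6: x=-0.020, v=-0.164, θ=0.014, ω=0.054
apply F[6]=+0.570 → step 7: x=-0.023, v=-0.156, θ=0.015, ω=0.047
apply F[7]=+0.604 → step 8: x=-0.026, v=-0.148, θ=0.016, ω=0.040
apply F[8]=+0.616 → step 9: x=-0.029, v=-0.139, θ=0.017, ω=0.033
apply F[9]=+0.613 → step 10: x=-0.032, v=-0.131, θ=0.017, ω=0.026
apply F[10]=+0.602 → step 11: x=-0.035, v=-0.123, θ=0.018, ω=0.020
apply F[11]=+0.585 → step 12: x=-0.037, v=-0.115, θ=0.018, ω=0.014
apply F[12]=+0.565 → step 13: x=-0.039, v=-0.108, θ=0.018, ω=0.009
apply F[13]=+0.545 → step 14: x=-0.041, v=-0.101, θ=0.018, ω=0.005
apply F[14]=+0.523 → step 15: x=-0.043, v=-0.094, θ=0.018, ω=0.001
apply F[15]=+0.501 → step 16: x=-0.045, v=-0.088, θ=0.018, ω=-0.003
apply F[16]=+0.480 → step 17: x=-0.047, v=-0.082, θ=0.018, ω=-0.006
apply F[17]=+0.460 → step 18: x=-0.048, v=-0.076, θ=0.018, ω=-0.008
apply F[18]=+0.441 → step 19: x=-0.050, v=-0.071, θ=0.018, ω=-0.010
apply F[19]=+0.423 → step 20: x=-0.051, v=-0.066, θ=0.018, ω=-0.012
apply F[20]=+0.406 → step 21: x=-0.052, v=-0.062, θ=0.018, ω=-0.014
apply F[21]=+0.389 → step 22: x=-0.054, v=-0.057, θ=0.017, ω=-0.015
apply F[22]=+0.373 → step 23: x=-0.055, v=-0.053, θ=0.017, ω=-0.016
apply F[23]=+0.359 → step 24: x=-0.056, v=-0.049, θ=0.017, ω=-0.017
apply F[24]=+0.344 → step 25: x=-0.057, v=-0.045, θ=0.016, ω=-0.018
apply F[25]=+0.331 → step 26: x=-0.058, v=-0.042, θ=0.016, ω=-0.018
apply F[26]=+0.317 → step 27: x=-0.058, v=-0.038, θ=0.016, ω=-0.019
apply F[27]=+0.305 → step 28: x=-0.059, v=-0.035, θ=0.015, ω=-0.019
apply F[28]=+0.294 → step 29: x=-0.060, v=-0.032, θ=0.015, ω=-0.019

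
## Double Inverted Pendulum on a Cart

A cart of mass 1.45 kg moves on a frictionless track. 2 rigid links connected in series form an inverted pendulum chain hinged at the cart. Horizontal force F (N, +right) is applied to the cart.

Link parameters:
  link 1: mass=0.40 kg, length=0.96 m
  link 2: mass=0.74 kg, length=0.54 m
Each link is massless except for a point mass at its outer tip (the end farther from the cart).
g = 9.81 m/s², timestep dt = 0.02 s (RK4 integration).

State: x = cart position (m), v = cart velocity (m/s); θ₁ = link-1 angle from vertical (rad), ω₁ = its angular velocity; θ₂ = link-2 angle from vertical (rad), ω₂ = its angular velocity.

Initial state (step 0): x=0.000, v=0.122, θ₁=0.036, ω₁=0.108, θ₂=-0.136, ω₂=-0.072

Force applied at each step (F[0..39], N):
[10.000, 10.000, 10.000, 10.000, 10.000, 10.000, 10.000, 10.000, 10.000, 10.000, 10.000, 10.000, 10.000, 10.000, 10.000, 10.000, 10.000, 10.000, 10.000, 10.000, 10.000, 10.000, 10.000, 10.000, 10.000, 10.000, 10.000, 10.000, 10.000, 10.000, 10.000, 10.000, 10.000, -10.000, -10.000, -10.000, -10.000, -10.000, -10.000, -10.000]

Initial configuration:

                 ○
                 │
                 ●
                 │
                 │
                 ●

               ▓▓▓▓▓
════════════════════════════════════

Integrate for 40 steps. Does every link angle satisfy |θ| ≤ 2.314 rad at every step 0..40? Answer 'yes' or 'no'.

Answer: yes

Derivation:
apply F[0]=+10.000 → step 1: x=0.004, v=0.254, θ₁=0.037, ω₁=0.040, θ₂=-0.139, ω₂=-0.246
apply F[1]=+10.000 → step 2: x=0.010, v=0.387, θ₁=0.038, ω₁=-0.026, θ₂=-0.146, ω₂=-0.424
apply F[2]=+10.000 → step 3: x=0.019, v=0.519, θ₁=0.036, ω₁=-0.090, θ₂=-0.156, ω₂=-0.609
apply F[3]=+10.000 → step 4: x=0.031, v=0.652, θ₁=0.034, ω₁=-0.154, θ₂=-0.170, ω₂=-0.800
apply F[4]=+10.000 → step 5: x=0.045, v=0.785, θ₁=0.030, ω₁=-0.216, θ₂=-0.188, ω₂=-0.998
apply F[5]=+10.000 → step 6: x=0.062, v=0.920, θ₁=0.025, ω₁=-0.279, θ₂=-0.210, ω₂=-1.205
apply F[6]=+10.000 → step 7: x=0.082, v=1.055, θ₁=0.019, ω₁=-0.342, θ₂=-0.236, ω₂=-1.419
apply F[7]=+10.000 → step 8: x=0.105, v=1.191, θ₁=0.012, ω₁=-0.407, θ₂=-0.267, ω₂=-1.641
apply F[8]=+10.000 → step 9: x=0.130, v=1.328, θ₁=0.003, ω₁=-0.475, θ₂=-0.302, ω₂=-1.868
apply F[9]=+10.000 → step 10: x=0.158, v=1.466, θ₁=-0.007, ω₁=-0.549, θ₂=-0.342, ω₂=-2.099
apply F[10]=+10.000 → step 11: x=0.188, v=1.605, θ₁=-0.019, ω₁=-0.629, θ₂=-0.386, ω₂=-2.330
apply F[11]=+10.000 → step 12: x=0.222, v=1.745, θ₁=-0.033, ω₁=-0.720, θ₂=-0.435, ω₂=-2.557
apply F[12]=+10.000 → step 13: x=0.258, v=1.886, θ₁=-0.048, ω₁=-0.823, θ₂=-0.488, ω₂=-2.777
apply F[13]=+10.000 → step 14: x=0.297, v=2.028, θ₁=-0.066, ω₁=-0.942, θ₂=-0.546, ω₂=-2.984
apply F[14]=+10.000 → step 15: x=0.339, v=2.171, θ₁=-0.086, ω₁=-1.077, θ₂=-0.608, ω₂=-3.174
apply F[15]=+10.000 → step 16: x=0.384, v=2.313, θ₁=-0.109, ω₁=-1.233, θ₂=-0.673, ω₂=-3.342
apply F[16]=+10.000 → step 17: x=0.432, v=2.456, θ₁=-0.135, ω₁=-1.409, θ₂=-0.741, ω₂=-3.483
apply F[17]=+10.000 → step 18: x=0.482, v=2.598, θ₁=-0.165, ω₁=-1.607, θ₂=-0.812, ω₂=-3.593
apply F[18]=+10.000 → step 19: x=0.536, v=2.739, θ₁=-0.200, ω₁=-1.827, θ₂=-0.885, ω₂=-3.666
apply F[19]=+10.000 → step 20: x=0.592, v=2.878, θ₁=-0.239, ω₁=-2.069, θ₂=-0.958, ω₂=-3.696
apply F[20]=+10.000 → step 21: x=0.651, v=3.015, θ₁=-0.283, ω₁=-2.331, θ₂=-1.032, ω₂=-3.678
apply F[21]=+10.000 → step 22: x=0.713, v=3.148, θ₁=-0.332, ω₁=-2.611, θ₂=-1.105, ω₂=-3.605
apply F[22]=+10.000 → step 23: x=0.777, v=3.276, θ₁=-0.387, ω₁=-2.907, θ₂=-1.176, ω₂=-3.469
apply F[23]=+10.000 → step 24: x=0.844, v=3.397, θ₁=-0.448, ω₁=-3.216, θ₂=-1.243, ω₂=-3.265
apply F[24]=+10.000 → step 25: x=0.913, v=3.507, θ₁=-0.516, ω₁=-3.536, θ₂=-1.306, ω₂=-2.984
apply F[25]=+10.000 → step 26: x=0.984, v=3.605, θ₁=-0.590, ω₁=-3.864, θ₂=-1.362, ω₂=-2.623
apply F[26]=+10.000 → step 27: x=1.057, v=3.686, θ₁=-0.671, ω₁=-4.201, θ₂=-1.410, ω₂=-2.176
apply F[27]=+10.000 → step 28: x=1.131, v=3.744, θ₁=-0.758, ω₁=-4.545, θ₂=-1.449, ω₂=-1.643
apply F[28]=+10.000 → step 29: x=1.206, v=3.774, θ₁=-0.852, ω₁=-4.900, θ₂=-1.475, ω₂=-1.026
apply F[29]=+10.000 → step 30: x=1.282, v=3.765, θ₁=-0.954, ω₁=-5.267, θ₂=-1.489, ω₂=-0.339
apply F[30]=+10.000 → step 31: x=1.356, v=3.704, θ₁=-1.063, ω₁=-5.642, θ₂=-1.489, ω₂=0.387
apply F[31]=+10.000 → step 32: x=1.429, v=3.579, θ₁=-1.180, ω₁=-6.006, θ₂=-1.474, ω₂=1.076
apply F[32]=+10.000 → step 33: x=1.499, v=3.381, θ₁=-1.303, ω₁=-6.319, θ₂=-1.447, ω₂=1.593
apply F[33]=-10.000 → step 34: x=1.563, v=2.967, θ₁=-1.431, ω₁=-6.476, θ₂=-1.413, ω₂=1.710
apply F[34]=-10.000 → step 35: x=1.618, v=2.532, θ₁=-1.562, ω₁=-6.572, θ₂=-1.381, ω₂=1.510
apply F[35]=-10.000 → step 36: x=1.664, v=2.098, θ₁=-1.694, ω₁=-6.618, θ₂=-1.355, ω₂=0.998
apply F[36]=-10.000 → step 37: x=1.702, v=1.679, θ₁=-1.826, ω₁=-6.643, θ₂=-1.342, ω₂=0.229
apply F[37]=-10.000 → step 38: x=1.731, v=1.277, θ₁=-1.959, ω₁=-6.666, θ₂=-1.347, ω₂=-0.745
apply F[38]=-10.000 → step 39: x=1.753, v=0.890, θ₁=-2.093, ω₁=-6.687, θ₂=-1.373, ω₂=-1.899
apply F[39]=-10.000 → step 40: x=1.767, v=0.513, θ₁=-2.227, ω₁=-6.689, θ₂=-1.424, ω₂=-3.233
Max |angle| over trajectory = 2.227 rad; bound = 2.314 → within bound.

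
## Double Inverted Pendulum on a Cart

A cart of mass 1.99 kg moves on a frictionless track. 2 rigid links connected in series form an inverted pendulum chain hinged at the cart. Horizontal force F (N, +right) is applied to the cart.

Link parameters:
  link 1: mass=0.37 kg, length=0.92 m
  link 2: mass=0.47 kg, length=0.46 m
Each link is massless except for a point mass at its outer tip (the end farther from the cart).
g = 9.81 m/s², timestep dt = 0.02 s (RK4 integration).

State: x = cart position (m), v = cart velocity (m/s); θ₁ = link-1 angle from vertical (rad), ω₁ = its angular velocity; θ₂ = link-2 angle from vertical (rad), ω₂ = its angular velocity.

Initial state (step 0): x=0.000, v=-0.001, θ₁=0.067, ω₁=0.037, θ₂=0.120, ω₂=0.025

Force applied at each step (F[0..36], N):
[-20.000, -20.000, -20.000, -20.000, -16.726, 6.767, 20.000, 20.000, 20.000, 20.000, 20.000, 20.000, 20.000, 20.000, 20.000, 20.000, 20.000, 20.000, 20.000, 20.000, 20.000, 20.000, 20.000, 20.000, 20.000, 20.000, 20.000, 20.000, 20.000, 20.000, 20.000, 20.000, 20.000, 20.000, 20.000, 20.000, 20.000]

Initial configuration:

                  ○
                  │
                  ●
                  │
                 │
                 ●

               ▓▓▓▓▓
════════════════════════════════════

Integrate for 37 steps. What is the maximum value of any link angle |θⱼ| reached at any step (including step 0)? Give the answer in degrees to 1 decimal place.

apply F[0]=-20.000 → step 1: x=-0.002, v=-0.207, θ₁=0.070, ω₁=0.262, θ₂=0.121, ω₂=0.072
apply F[1]=-20.000 → step 2: x=-0.008, v=-0.414, θ₁=0.078, ω₁=0.490, θ₂=0.123, ω₂=0.114
apply F[2]=-20.000 → step 3: x=-0.019, v=-0.621, θ₁=0.090, ω₁=0.722, θ₂=0.125, ω₂=0.149
apply F[3]=-20.000 → step 4: x=-0.033, v=-0.828, θ₁=0.106, ω₁=0.961, θ₂=0.129, ω₂=0.172
apply F[4]=-16.726 → step 5: x=-0.051, v=-1.004, θ₁=0.128, ω₁=1.172, θ₂=0.132, ω₂=0.183
apply F[5]=+6.767 → step 6: x=-0.071, v=-0.946, θ₁=0.151, ω₁=1.141, θ₂=0.136, ω₂=0.178
apply F[6]=+20.000 → step 7: x=-0.088, v=-0.759, θ₁=0.172, ω₁=0.982, θ₂=0.139, ω₂=0.154
apply F[7]=+20.000 → step 8: x=-0.101, v=-0.574, θ₁=0.190, ω₁=0.834, θ₂=0.142, ω₂=0.111
apply F[8]=+20.000 → step 9: x=-0.111, v=-0.391, θ₁=0.205, ω₁=0.698, θ₂=0.144, ω₂=0.052
apply F[9]=+20.000 → step 10: x=-0.117, v=-0.210, θ₁=0.218, ω₁=0.570, θ₂=0.144, ω₂=-0.022
apply F[10]=+20.000 → step 11: x=-0.119, v=-0.030, θ₁=0.228, ω₁=0.452, θ₂=0.143, ω₂=-0.111
apply F[11]=+20.000 → step 12: x=-0.118, v=0.149, θ₁=0.236, ω₁=0.340, θ₂=0.139, ω₂=-0.213
apply F[12]=+20.000 → step 13: x=-0.113, v=0.327, θ₁=0.242, ω₁=0.234, θ₂=0.134, ω₂=-0.328
apply F[13]=+20.000 → step 14: x=-0.105, v=0.505, θ₁=0.246, ω₁=0.134, θ₂=0.126, ω₂=-0.455
apply F[14]=+20.000 → step 15: x=-0.093, v=0.683, θ₁=0.247, ω₁=0.037, θ₂=0.116, ω₂=-0.596
apply F[15]=+20.000 → step 16: x=-0.078, v=0.860, θ₁=0.247, ω₁=-0.055, θ₂=0.102, ω₂=-0.749
apply F[16]=+20.000 → step 17: x=-0.059, v=1.038, θ₁=0.245, ω₁=-0.145, θ₂=0.086, ω₂=-0.917
apply F[17]=+20.000 → step 18: x=-0.036, v=1.217, θ₁=0.241, ω₁=-0.233, θ₂=0.066, ω₂=-1.097
apply F[18]=+20.000 → step 19: x=-0.010, v=1.396, θ₁=0.236, ω₁=-0.320, θ₂=0.042, ω₂=-1.293
apply F[19]=+20.000 → step 20: x=0.020, v=1.577, θ₁=0.229, ω₁=-0.407, θ₂=0.014, ω₂=-1.502
apply F[20]=+20.000 → step 21: x=0.053, v=1.759, θ₁=0.220, ω₁=-0.495, θ₂=-0.019, ω₂=-1.726
apply F[21]=+20.000 → step 22: x=0.090, v=1.943, θ₁=0.209, ω₁=-0.585, θ₂=-0.055, ω₂=-1.962
apply F[22]=+20.000 → step 23: x=0.131, v=2.128, θ₁=0.196, ω₁=-0.680, θ₂=-0.097, ω₂=-2.211
apply F[23]=+20.000 → step 24: x=0.175, v=2.316, θ₁=0.182, ω₁=-0.781, θ₂=-0.144, ω₂=-2.467
apply F[24]=+20.000 → step 25: x=0.223, v=2.505, θ₁=0.165, ω₁=-0.891, θ₂=-0.196, ω₂=-2.729
apply F[25]=+20.000 → step 26: x=0.275, v=2.697, θ₁=0.146, ω₁=-1.013, θ₂=-0.253, ω₂=-2.990
apply F[26]=+20.000 → step 27: x=0.331, v=2.891, θ₁=0.124, ω₁=-1.150, θ₂=-0.315, ω₂=-3.244
apply F[27]=+20.000 → step 28: x=0.391, v=3.086, θ₁=0.100, ω₁=-1.306, θ₂=-0.383, ω₂=-3.484
apply F[28]=+20.000 → step 29: x=0.455, v=3.284, θ₁=0.072, ω₁=-1.483, θ₂=-0.455, ω₂=-3.702
apply F[29]=+20.000 → step 30: x=0.522, v=3.483, θ₁=0.040, ω₁=-1.685, θ₂=-0.531, ω₂=-3.888
apply F[30]=+20.000 → step 31: x=0.594, v=3.684, θ₁=0.004, ω₁=-1.913, θ₂=-0.610, ω₂=-4.034
apply F[31]=+20.000 → step 32: x=0.670, v=3.885, θ₁=-0.036, ω₁=-2.169, θ₂=-0.692, ω₂=-4.130
apply F[32]=+20.000 → step 33: x=0.749, v=4.086, θ₁=-0.083, ω₁=-2.452, θ₂=-0.775, ω₂=-4.164
apply F[33]=+20.000 → step 34: x=0.833, v=4.287, θ₁=-0.135, ω₁=-2.763, θ₂=-0.858, ω₂=-4.124
apply F[34]=+20.000 → step 35: x=0.921, v=4.485, θ₁=-0.193, ω₁=-3.099, θ₂=-0.939, ω₂=-3.998
apply F[35]=+20.000 → step 36: x=1.013, v=4.680, θ₁=-0.259, ω₁=-3.457, θ₂=-1.017, ω₂=-3.771
apply F[36]=+20.000 → step 37: x=1.108, v=4.868, θ₁=-0.332, ω₁=-3.834, θ₂=-1.089, ω₂=-3.431
Max |angle| over trajectory = 1.089 rad = 62.4°.

Answer: 62.4°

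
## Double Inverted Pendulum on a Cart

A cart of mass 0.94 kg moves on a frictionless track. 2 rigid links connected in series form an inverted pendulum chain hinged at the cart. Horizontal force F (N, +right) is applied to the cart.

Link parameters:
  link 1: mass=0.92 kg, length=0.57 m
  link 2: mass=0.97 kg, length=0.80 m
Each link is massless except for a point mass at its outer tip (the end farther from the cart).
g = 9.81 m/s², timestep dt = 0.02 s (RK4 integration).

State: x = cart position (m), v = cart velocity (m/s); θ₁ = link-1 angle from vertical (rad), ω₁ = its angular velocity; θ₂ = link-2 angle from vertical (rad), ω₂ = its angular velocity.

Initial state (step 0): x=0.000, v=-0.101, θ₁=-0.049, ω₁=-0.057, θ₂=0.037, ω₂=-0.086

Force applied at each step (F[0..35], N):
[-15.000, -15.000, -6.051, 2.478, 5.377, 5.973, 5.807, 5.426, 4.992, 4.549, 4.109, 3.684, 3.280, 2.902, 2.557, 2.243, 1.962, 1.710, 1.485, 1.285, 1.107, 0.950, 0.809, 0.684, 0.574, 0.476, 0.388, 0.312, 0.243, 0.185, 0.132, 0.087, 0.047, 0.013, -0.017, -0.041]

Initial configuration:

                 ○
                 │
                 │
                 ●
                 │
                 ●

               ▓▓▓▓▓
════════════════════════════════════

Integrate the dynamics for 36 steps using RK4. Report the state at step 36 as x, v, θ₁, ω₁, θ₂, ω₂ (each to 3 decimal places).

apply F[0]=-15.000 → step 1: x=-0.005, v=-0.400, θ₁=-0.045, ω₁=0.418, θ₂=0.036, ω₂=-0.041
apply F[1]=-15.000 → step 2: x=-0.016, v=-0.703, θ₁=-0.032, ω₁=0.908, θ₂=0.035, ω₂=-0.002
apply F[2]=-6.051 → step 3: x=-0.031, v=-0.823, θ₁=-0.012, ω₁=1.091, θ₂=0.036, ω₂=0.026
apply F[3]=+2.478 → step 4: x=-0.047, v=-0.770, θ₁=0.008, ω₁=0.984, θ₂=0.036, ω₂=0.043
apply F[4]=+5.377 → step 5: x=-0.062, v=-0.662, θ₁=0.026, ω₁=0.795, θ₂=0.037, ω₂=0.053
apply F[5]=+5.973 → step 6: x=-0.074, v=-0.548, θ₁=0.040, ω₁=0.605, θ₂=0.038, ω₂=0.055
apply F[6]=+5.807 → step 7: x=-0.084, v=-0.443, θ₁=0.051, ω₁=0.439, θ₂=0.039, ω₂=0.051
apply F[7]=+5.426 → step 8: x=-0.091, v=-0.349, θ₁=0.058, ω₁=0.299, θ₂=0.040, ω₂=0.044
apply F[8]=+4.992 → step 9: x=-0.098, v=-0.268, θ₁=0.063, ω₁=0.184, θ₂=0.041, ω₂=0.034
apply F[9]=+4.549 → step 10: x=-0.102, v=-0.197, θ₁=0.066, ω₁=0.090, θ₂=0.042, ω₂=0.022
apply F[10]=+4.109 → step 11: x=-0.106, v=-0.136, θ₁=0.067, ω₁=0.015, θ₂=0.042, ω₂=0.009
apply F[11]=+3.684 → step 12: x=-0.108, v=-0.084, θ₁=0.066, ω₁=-0.044, θ₂=0.042, ω₂=-0.003
apply F[12]=+3.280 → step 13: x=-0.109, v=-0.040, θ₁=0.065, ω₁=-0.089, θ₂=0.042, ω₂=-0.015
apply F[13]=+2.902 → step 14: x=-0.109, v=-0.004, θ₁=0.063, ω₁=-0.122, θ₂=0.041, ω₂=-0.027
apply F[14]=+2.557 → step 15: x=-0.109, v=0.026, θ₁=0.060, ω₁=-0.146, θ₂=0.041, ω₂=-0.037
apply F[15]=+2.243 → step 16: x=-0.108, v=0.050, θ₁=0.057, ω₁=-0.162, θ₂=0.040, ω₂=-0.046
apply F[16]=+1.962 → step 17: x=-0.107, v=0.070, θ₁=0.054, ω₁=-0.172, θ₂=0.039, ω₂=-0.054
apply F[17]=+1.710 → step 18: x=-0.106, v=0.086, θ₁=0.050, ω₁=-0.177, θ₂=0.038, ω₂=-0.061
apply F[18]=+1.485 → step 19: x=-0.104, v=0.099, θ₁=0.047, ω₁=-0.178, θ₂=0.037, ω₂=-0.067
apply F[19]=+1.285 → step 20: x=-0.102, v=0.108, θ₁=0.043, ω₁=-0.176, θ₂=0.035, ω₂=-0.071
apply F[20]=+1.107 → step 21: x=-0.100, v=0.115, θ₁=0.040, ω₁=-0.172, θ₂=0.034, ω₂=-0.075
apply F[21]=+0.950 → step 22: x=-0.097, v=0.121, θ₁=0.036, ω₁=-0.166, θ₂=0.032, ω₂=-0.078
apply F[22]=+0.809 → step 23: x=-0.095, v=0.124, θ₁=0.033, ω₁=-0.159, θ₂=0.031, ω₂=-0.079
apply F[23]=+0.684 → step 24: x=-0.092, v=0.126, θ₁=0.030, ω₁=-0.151, θ₂=0.029, ω₂=-0.080
apply F[24]=+0.574 → step 25: x=-0.090, v=0.127, θ₁=0.027, ω₁=-0.143, θ₂=0.027, ω₂=-0.080
apply F[25]=+0.476 → step 26: x=-0.087, v=0.127, θ₁=0.024, ω₁=-0.134, θ₂=0.026, ω₂=-0.080
apply F[26]=+0.388 → step 27: x=-0.085, v=0.126, θ₁=0.022, ω₁=-0.125, θ₂=0.024, ω₂=-0.079
apply F[27]=+0.312 → step 28: x=-0.082, v=0.125, θ₁=0.019, ω₁=-0.117, θ₂=0.023, ω₂=-0.078
apply F[28]=+0.243 → step 29: x=-0.080, v=0.123, θ₁=0.017, ω₁=-0.108, θ₂=0.021, ω₂=-0.076
apply F[29]=+0.185 → step 30: x=-0.077, v=0.120, θ₁=0.015, ω₁=-0.100, θ₂=0.020, ω₂=-0.074
apply F[30]=+0.132 → step 31: x=-0.075, v=0.118, θ₁=0.013, ω₁=-0.092, θ₂=0.018, ω₂=-0.071
apply F[31]=+0.087 → step 32: x=-0.073, v=0.115, θ₁=0.011, ω₁=-0.084, θ₂=0.017, ω₂=-0.069
apply F[32]=+0.047 → step 33: x=-0.070, v=0.112, θ₁=0.010, ω₁=-0.077, θ₂=0.015, ω₂=-0.066
apply F[33]=+0.013 → step 34: x=-0.068, v=0.108, θ₁=0.008, ω₁=-0.070, θ₂=0.014, ω₂=-0.063
apply F[34]=-0.017 → step 35: x=-0.066, v=0.105, θ₁=0.007, ω₁=-0.064, θ₂=0.013, ω₂=-0.060
apply F[35]=-0.041 → step 36: x=-0.064, v=0.102, θ₁=0.006, ω₁=-0.058, θ₂=0.012, ω₂=-0.057

Answer: x=-0.064, v=0.102, θ₁=0.006, ω₁=-0.058, θ₂=0.012, ω₂=-0.057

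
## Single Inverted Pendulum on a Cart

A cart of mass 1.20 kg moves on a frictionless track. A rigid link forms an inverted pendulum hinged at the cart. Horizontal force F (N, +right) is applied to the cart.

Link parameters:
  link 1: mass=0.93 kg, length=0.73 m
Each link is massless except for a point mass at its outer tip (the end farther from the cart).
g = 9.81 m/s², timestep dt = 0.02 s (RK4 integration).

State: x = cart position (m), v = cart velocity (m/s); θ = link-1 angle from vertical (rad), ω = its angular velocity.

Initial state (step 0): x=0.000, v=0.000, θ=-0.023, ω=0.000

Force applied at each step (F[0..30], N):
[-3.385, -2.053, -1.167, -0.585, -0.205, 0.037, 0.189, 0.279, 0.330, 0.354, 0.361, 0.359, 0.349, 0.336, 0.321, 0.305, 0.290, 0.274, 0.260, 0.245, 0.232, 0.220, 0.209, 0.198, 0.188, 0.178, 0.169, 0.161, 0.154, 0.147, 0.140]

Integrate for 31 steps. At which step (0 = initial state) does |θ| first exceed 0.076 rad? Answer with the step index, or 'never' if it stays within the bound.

apply F[0]=-3.385 → step 1: x=-0.001, v=-0.053, θ=-0.022, ω=0.066
apply F[1]=-2.053 → step 2: x=-0.002, v=-0.084, θ=-0.021, ω=0.103
apply F[2]=-1.167 → step 3: x=-0.004, v=-0.100, θ=-0.018, ω=0.120
apply F[3]=-0.585 → step 4: x=-0.006, v=-0.107, θ=-0.016, ω=0.125
apply F[4]=-0.205 → step 5: x=-0.008, v=-0.109, θ=-0.013, ω=0.123
apply F[5]=+0.037 → step 6: x=-0.010, v=-0.106, θ=-0.011, ω=0.116
apply F[6]=+0.189 → step 7: x=-0.012, v=-0.102, θ=-0.009, ω=0.107
apply F[7]=+0.279 → step 8: x=-0.014, v=-0.096, θ=-0.007, ω=0.097
apply F[8]=+0.330 → step 9: x=-0.016, v=-0.089, θ=-0.005, ω=0.087
apply F[9]=+0.354 → step 10: x=-0.018, v=-0.083, θ=-0.003, ω=0.077
apply F[10]=+0.361 → step 11: x=-0.019, v=-0.076, θ=-0.002, ω=0.067
apply F[11]=+0.359 → step 12: x=-0.021, v=-0.070, θ=-0.001, ω=0.059
apply F[12]=+0.349 → step 13: x=-0.022, v=-0.064, θ=0.000, ω=0.051
apply F[13]=+0.336 → step 14: x=-0.023, v=-0.059, θ=0.001, ω=0.043
apply F[14]=+0.321 → step 15: x=-0.025, v=-0.054, θ=0.002, ω=0.037
apply F[15]=+0.305 → step 16: x=-0.026, v=-0.049, θ=0.003, ω=0.031
apply F[16]=+0.290 → step 17: x=-0.026, v=-0.045, θ=0.003, ω=0.026
apply F[17]=+0.274 → step 18: x=-0.027, v=-0.041, θ=0.004, ω=0.022
apply F[18]=+0.260 → step 19: x=-0.028, v=-0.037, θ=0.004, ω=0.018
apply F[19]=+0.245 → step 20: x=-0.029, v=-0.034, θ=0.005, ω=0.014
apply F[20]=+0.232 → step 21: x=-0.029, v=-0.031, θ=0.005, ω=0.011
apply F[21]=+0.220 → step 22: x=-0.030, v=-0.028, θ=0.005, ω=0.008
apply F[22]=+0.209 → step 23: x=-0.031, v=-0.025, θ=0.005, ω=0.006
apply F[23]=+0.198 → step 24: x=-0.031, v=-0.022, θ=0.005, ω=0.004
apply F[24]=+0.188 → step 25: x=-0.031, v=-0.020, θ=0.005, ω=0.002
apply F[25]=+0.178 → step 26: x=-0.032, v=-0.018, θ=0.005, ω=0.001
apply F[26]=+0.169 → step 27: x=-0.032, v=-0.016, θ=0.005, ω=-0.000
apply F[27]=+0.161 → step 28: x=-0.032, v=-0.014, θ=0.005, ω=-0.001
apply F[28]=+0.154 → step 29: x=-0.033, v=-0.012, θ=0.005, ω=-0.002
apply F[29]=+0.147 → step 30: x=-0.033, v=-0.011, θ=0.005, ω=-0.003
apply F[30]=+0.140 → step 31: x=-0.033, v=-0.009, θ=0.005, ω=-0.004
max |θ| = 0.023 ≤ 0.076 over all 32 states.

Answer: never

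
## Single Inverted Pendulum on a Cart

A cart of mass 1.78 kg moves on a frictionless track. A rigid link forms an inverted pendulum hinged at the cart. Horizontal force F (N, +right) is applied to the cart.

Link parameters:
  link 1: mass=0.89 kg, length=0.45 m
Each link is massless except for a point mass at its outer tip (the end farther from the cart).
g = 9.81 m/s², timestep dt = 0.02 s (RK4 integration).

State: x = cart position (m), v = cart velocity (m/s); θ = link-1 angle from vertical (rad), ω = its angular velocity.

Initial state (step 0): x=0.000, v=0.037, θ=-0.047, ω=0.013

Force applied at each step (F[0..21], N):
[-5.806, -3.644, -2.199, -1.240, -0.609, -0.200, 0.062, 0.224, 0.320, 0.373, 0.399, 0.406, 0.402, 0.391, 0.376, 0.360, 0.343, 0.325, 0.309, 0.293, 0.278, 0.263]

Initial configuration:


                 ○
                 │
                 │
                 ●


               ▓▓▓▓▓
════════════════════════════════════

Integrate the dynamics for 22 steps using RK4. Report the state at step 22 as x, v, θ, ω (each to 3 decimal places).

Answer: x=-0.026, v=-0.028, θ=0.004, ω=0.019

Derivation:
apply F[0]=-5.806 → step 1: x=0.000, v=-0.024, θ=-0.046, ω=0.127
apply F[1]=-3.644 → step 2: x=-0.001, v=-0.060, θ=-0.042, ω=0.189
apply F[2]=-2.199 → step 3: x=-0.002, v=-0.081, θ=-0.038, ω=0.218
apply F[3]=-1.240 → step 4: x=-0.004, v=-0.091, θ=-0.034, ω=0.225
apply F[4]=-0.609 → step 5: x=-0.006, v=-0.095, θ=-0.030, ω=0.219
apply F[5]=-0.200 → step 6: x=-0.008, v=-0.095, θ=-0.025, ω=0.207
apply F[6]=+0.062 → step 7: x=-0.009, v=-0.092, θ=-0.021, ω=0.190
apply F[7]=+0.224 → step 8: x=-0.011, v=-0.087, θ=-0.018, ω=0.172
apply F[8]=+0.320 → step 9: x=-0.013, v=-0.082, θ=-0.014, ω=0.153
apply F[9]=+0.373 → step 10: x=-0.015, v=-0.077, θ=-0.012, ω=0.135
apply F[10]=+0.399 → step 11: x=-0.016, v=-0.071, θ=-0.009, ω=0.119
apply F[11]=+0.406 → step 12: x=-0.017, v=-0.066, θ=-0.007, ω=0.103
apply F[12]=+0.402 → step 13: x=-0.019, v=-0.061, θ=-0.005, ω=0.090
apply F[13]=+0.391 → step 14: x=-0.020, v=-0.056, θ=-0.003, ω=0.077
apply F[14]=+0.376 → step 15: x=-0.021, v=-0.051, θ=-0.002, ω=0.066
apply F[15]=+0.360 → step 16: x=-0.022, v=-0.047, θ=-0.001, ω=0.056
apply F[16]=+0.343 → step 17: x=-0.023, v=-0.043, θ=0.000, ω=0.048
apply F[17]=+0.325 → step 18: x=-0.024, v=-0.040, θ=0.001, ω=0.040
apply F[18]=+0.309 → step 19: x=-0.024, v=-0.037, θ=0.002, ω=0.034
apply F[19]=+0.293 → step 20: x=-0.025, v=-0.034, θ=0.003, ω=0.028
apply F[20]=+0.278 → step 21: x=-0.026, v=-0.031, θ=0.003, ω=0.023
apply F[21]=+0.263 → step 22: x=-0.026, v=-0.028, θ=0.004, ω=0.019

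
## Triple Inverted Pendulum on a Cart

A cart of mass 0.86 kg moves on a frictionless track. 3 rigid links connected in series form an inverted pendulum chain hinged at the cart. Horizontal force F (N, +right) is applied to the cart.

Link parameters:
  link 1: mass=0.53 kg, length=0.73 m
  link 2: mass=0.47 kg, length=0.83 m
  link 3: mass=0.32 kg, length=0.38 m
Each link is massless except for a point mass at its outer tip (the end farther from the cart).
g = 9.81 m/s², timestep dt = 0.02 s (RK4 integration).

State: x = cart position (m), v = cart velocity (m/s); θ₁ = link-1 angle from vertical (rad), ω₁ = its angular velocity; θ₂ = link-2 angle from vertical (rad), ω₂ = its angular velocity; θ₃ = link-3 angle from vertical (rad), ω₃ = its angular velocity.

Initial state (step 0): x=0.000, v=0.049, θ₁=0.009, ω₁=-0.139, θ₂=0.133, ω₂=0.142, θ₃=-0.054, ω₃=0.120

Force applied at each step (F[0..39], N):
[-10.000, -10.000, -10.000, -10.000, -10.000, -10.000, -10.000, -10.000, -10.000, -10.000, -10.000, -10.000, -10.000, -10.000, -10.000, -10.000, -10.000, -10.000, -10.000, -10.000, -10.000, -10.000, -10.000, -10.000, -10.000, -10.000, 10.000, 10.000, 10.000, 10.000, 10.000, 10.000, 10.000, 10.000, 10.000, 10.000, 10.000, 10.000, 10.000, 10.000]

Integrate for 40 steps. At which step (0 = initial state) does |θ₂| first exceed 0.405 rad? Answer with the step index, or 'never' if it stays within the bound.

apply F[0]=-10.000 → step 1: x=-0.001, v=-0.186, θ₁=0.009, ω₁=0.138, θ₂=0.137, ω₂=0.240, θ₃=-0.053, ω₃=-0.032
apply F[1]=-10.000 → step 2: x=-0.007, v=-0.422, θ₁=0.015, ω₁=0.417, θ₂=0.143, ω₂=0.339, θ₃=-0.055, ω₃=-0.185
apply F[2]=-10.000 → step 3: x=-0.018, v=-0.660, θ₁=0.026, ω₁=0.703, θ₂=0.150, ω₂=0.434, θ₃=-0.061, ω₃=-0.340
apply F[3]=-10.000 → step 4: x=-0.034, v=-0.901, θ₁=0.043, ω₁=1.002, θ₂=0.160, ω₂=0.524, θ₃=-0.069, ω₃=-0.497
apply F[4]=-10.000 → step 5: x=-0.054, v=-1.146, θ₁=0.066, ω₁=1.319, θ₂=0.171, ω₂=0.602, θ₃=-0.080, ω₃=-0.652
apply F[5]=-10.000 → step 6: x=-0.080, v=-1.395, θ₁=0.096, ω₁=1.655, θ₂=0.184, ω₂=0.667, θ₃=-0.095, ω₃=-0.798
apply F[6]=-10.000 → step 7: x=-0.110, v=-1.646, θ₁=0.132, ω₁=2.011, θ₂=0.198, ω₂=0.714, θ₃=-0.112, ω₃=-0.926
apply F[7]=-10.000 → step 8: x=-0.146, v=-1.896, θ₁=0.176, ω₁=2.383, θ₂=0.212, ω₂=0.742, θ₃=-0.132, ω₃=-1.023
apply F[8]=-10.000 → step 9: x=-0.186, v=-2.140, θ₁=0.228, ω₁=2.762, θ₂=0.227, ω₂=0.751, θ₃=-0.153, ω₃=-1.072
apply F[9]=-10.000 → step 10: x=-0.231, v=-2.371, θ₁=0.287, ω₁=3.136, θ₂=0.242, ω₂=0.748, θ₃=-0.174, ω₃=-1.058
apply F[10]=-10.000 → step 11: x=-0.281, v=-2.582, θ₁=0.353, ω₁=3.488, θ₂=0.257, ω₂=0.741, θ₃=-0.195, ω₃=-0.971
apply F[11]=-10.000 → step 12: x=-0.334, v=-2.767, θ₁=0.426, ω₁=3.804, θ₂=0.272, ω₂=0.744, θ₃=-0.213, ω₃=-0.810
apply F[12]=-10.000 → step 13: x=-0.391, v=-2.922, θ₁=0.505, ω₁=4.074, θ₂=0.287, ω₂=0.768, θ₃=-0.227, ω₃=-0.582
apply F[13]=-10.000 → step 14: x=-0.451, v=-3.047, θ₁=0.589, ω₁=4.296, θ₂=0.303, ω₂=0.824, θ₃=-0.235, ω₃=-0.302
apply F[14]=-10.000 → step 15: x=-0.513, v=-3.144, θ₁=0.676, ω₁=4.473, θ₂=0.320, ω₂=0.916, θ₃=-0.238, ω₃=0.015
apply F[15]=-10.000 → step 16: x=-0.576, v=-3.214, θ₁=0.767, ω₁=4.612, θ₂=0.340, ω₂=1.045, θ₃=-0.235, ω₃=0.354
apply F[16]=-10.000 → step 17: x=-0.641, v=-3.263, θ₁=0.861, ω₁=4.721, θ₂=0.362, ω₂=1.212, θ₃=-0.224, ω₃=0.705
apply F[17]=-10.000 → step 18: x=-0.707, v=-3.291, θ₁=0.956, ω₁=4.807, θ₂=0.389, ω₂=1.412, θ₃=-0.207, ω₃=1.062
apply F[18]=-10.000 → step 19: x=-0.773, v=-3.303, θ₁=1.053, ω₁=4.874, θ₂=0.419, ω₂=1.643, θ₃=-0.182, ω₃=1.424
apply F[19]=-10.000 → step 20: x=-0.839, v=-3.299, θ₁=1.151, ω₁=4.927, θ₂=0.454, ω₂=1.901, θ₃=-0.150, ω₃=1.792
apply F[20]=-10.000 → step 21: x=-0.905, v=-3.281, θ₁=1.250, ω₁=4.966, θ₂=0.495, ω₂=2.185, θ₃=-0.110, ω₃=2.168
apply F[21]=-10.000 → step 22: x=-0.970, v=-3.250, θ₁=1.349, ω₁=4.991, θ₂=0.542, ω₂=2.490, θ₃=-0.063, ω₃=2.557
apply F[22]=-10.000 → step 23: x=-1.035, v=-3.208, θ₁=1.449, ω₁=5.000, θ₂=0.595, ω₂=2.814, θ₃=-0.008, ω₃=2.966
apply F[23]=-10.000 → step 24: x=-1.098, v=-3.155, θ₁=1.549, ω₁=4.990, θ₂=0.655, ω₂=3.156, θ₃=0.056, ω₃=3.401
apply F[24]=-10.000 → step 25: x=-1.161, v=-3.094, θ₁=1.649, ω₁=4.957, θ₂=0.721, ω₂=3.512, θ₃=0.129, ω₃=3.870
apply F[25]=-10.000 → step 26: x=-1.222, v=-3.025, θ₁=1.747, ω₁=4.892, θ₂=0.795, ω₂=3.878, θ₃=0.211, ω₃=4.380
apply F[26]=+10.000 → step 27: x=-1.279, v=-2.676, θ₁=1.846, ω₁=5.000, θ₂=0.874, ω₂=3.969, θ₃=0.302, ω₃=4.757
apply F[27]=+10.000 → step 28: x=-1.329, v=-2.308, θ₁=1.947, ω₁=5.124, θ₂=0.954, ω₂=4.088, θ₃=0.402, ω₃=5.162
apply F[28]=+10.000 → step 29: x=-1.371, v=-1.921, θ₁=2.051, ω₁=5.258, θ₂=1.037, ω₂=4.245, θ₃=0.509, ω₃=5.599
apply F[29]=+10.000 → step 30: x=-1.406, v=-1.513, θ₁=2.158, ω₁=5.395, θ₂=1.124, ω₂=4.447, θ₃=0.626, ω₃=6.070
apply F[30]=+10.000 → step 31: x=-1.432, v=-1.085, θ₁=2.267, ω₁=5.522, θ₂=1.216, ω₂=4.708, θ₃=0.752, ω₃=6.579
apply F[31]=+10.000 → step 32: x=-1.449, v=-0.640, θ₁=2.378, ω₁=5.621, θ₂=1.313, ω₂=5.039, θ₃=0.889, ω₃=7.128
apply F[32]=+10.000 → step 33: x=-1.457, v=-0.183, θ₁=2.491, ω₁=5.663, θ₂=1.418, ω₂=5.452, θ₃=1.038, ω₃=7.715
apply F[33]=+10.000 → step 34: x=-1.456, v=0.276, θ₁=2.604, ω₁=5.609, θ₂=1.532, ω₂=5.958, θ₃=1.198, ω₃=8.338
apply F[34]=+10.000 → step 35: x=-1.446, v=0.725, θ₁=2.715, ω₁=5.413, θ₂=1.657, ω₂=6.560, θ₃=1.371, ω₃=8.989
apply F[35]=+10.000 → step 36: x=-1.427, v=1.152, θ₁=2.820, ω₁=5.021, θ₂=1.795, ω₂=7.260, θ₃=1.558, ω₃=9.657
apply F[36]=+10.000 → step 37: x=-1.400, v=1.548, θ₁=2.914, ω₁=4.386, θ₂=1.948, ω₂=8.061, θ₃=1.758, ω₃=10.327
apply F[37]=+10.000 → step 38: x=-1.366, v=1.913, θ₁=2.993, ω₁=3.468, θ₂=2.118, ω₂=8.984, θ₃=1.971, ω₃=10.988
apply F[38]=+10.000 → step 39: x=-1.324, v=2.251, θ₁=3.051, ω₁=2.240, θ₂=2.308, ω₂=10.087, θ₃=2.197, ω₃=11.644
apply F[39]=+10.000 → step 40: x=-1.276, v=2.579, θ₁=3.081, ω₁=0.704, θ₂=2.523, ω₂=11.457, θ₃=2.437, ω₃=12.341
|θ₂| = 0.419 > 0.405 first at step 19.

Answer: 19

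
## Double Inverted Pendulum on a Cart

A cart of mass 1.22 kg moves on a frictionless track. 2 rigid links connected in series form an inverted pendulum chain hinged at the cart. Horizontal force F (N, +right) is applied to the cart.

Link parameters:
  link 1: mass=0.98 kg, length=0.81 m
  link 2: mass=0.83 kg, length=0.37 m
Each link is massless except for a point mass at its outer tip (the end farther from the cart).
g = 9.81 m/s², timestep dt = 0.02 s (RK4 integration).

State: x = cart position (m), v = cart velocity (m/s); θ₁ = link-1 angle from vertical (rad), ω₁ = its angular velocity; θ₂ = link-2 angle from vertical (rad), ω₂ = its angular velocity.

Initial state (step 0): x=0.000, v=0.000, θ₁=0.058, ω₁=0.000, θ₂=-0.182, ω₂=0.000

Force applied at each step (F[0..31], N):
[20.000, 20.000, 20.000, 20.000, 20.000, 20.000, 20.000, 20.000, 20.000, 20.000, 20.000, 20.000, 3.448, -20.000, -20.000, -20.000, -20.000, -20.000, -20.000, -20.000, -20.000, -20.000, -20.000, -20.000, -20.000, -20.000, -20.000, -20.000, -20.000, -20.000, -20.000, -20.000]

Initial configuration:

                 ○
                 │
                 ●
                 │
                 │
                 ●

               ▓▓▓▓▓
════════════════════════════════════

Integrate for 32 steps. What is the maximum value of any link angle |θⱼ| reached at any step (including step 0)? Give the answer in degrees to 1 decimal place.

apply F[0]=+20.000 → step 1: x=0.003, v=0.311, θ₁=0.055, ω₁=-0.320, θ₂=-0.184, ω₂=-0.241
apply F[1]=+20.000 → step 2: x=0.012, v=0.624, θ₁=0.045, ω₁=-0.647, θ₂=-0.192, ω₂=-0.474
apply F[2]=+20.000 → step 3: x=0.028, v=0.941, θ₁=0.029, ω₁=-0.985, θ₂=-0.203, ω₂=-0.692
apply F[3]=+20.000 → step 4: x=0.050, v=1.264, θ₁=0.006, ω₁=-1.341, θ₂=-0.219, ω₂=-0.884
apply F[4]=+20.000 → step 5: x=0.079, v=1.594, θ₁=-0.025, ω₁=-1.719, θ₂=-0.238, ω₂=-1.043
apply F[5]=+20.000 → step 6: x=0.114, v=1.929, θ₁=-0.063, ω₁=-2.120, θ₂=-0.261, ω₂=-1.160
apply F[6]=+20.000 → step 7: x=0.156, v=2.266, θ₁=-0.110, ω₁=-2.542, θ₂=-0.284, ω₂=-1.226
apply F[7]=+20.000 → step 8: x=0.205, v=2.597, θ₁=-0.165, ω₁=-2.978, θ₂=-0.309, ω₂=-1.243
apply F[8]=+20.000 → step 9: x=0.260, v=2.913, θ₁=-0.229, ω₁=-3.413, θ₂=-0.334, ω₂=-1.219
apply F[9]=+20.000 → step 10: x=0.321, v=3.201, θ₁=-0.301, ω₁=-3.828, θ₂=-0.358, ω₂=-1.179
apply F[10]=+20.000 → step 11: x=0.387, v=3.447, θ₁=-0.382, ω₁=-4.200, θ₂=-0.381, ω₂=-1.157
apply F[11]=+20.000 → step 12: x=0.458, v=3.643, θ₁=-0.469, ω₁=-4.513, θ₂=-0.405, ω₂=-1.192
apply F[12]=+3.448 → step 13: x=0.531, v=3.595, θ₁=-0.560, ω₁=-4.566, θ₂=-0.429, ω₂=-1.262
apply F[13]=-20.000 → step 14: x=0.600, v=3.278, θ₁=-0.649, ω₁=-4.383, θ₂=-0.454, ω₂=-1.251
apply F[14]=-20.000 → step 15: x=0.662, v=2.981, θ₁=-0.736, ω₁=-4.261, θ₂=-0.479, ω₂=-1.215
apply F[15]=-20.000 → step 16: x=0.719, v=2.697, θ₁=-0.820, ω₁=-4.192, θ₂=-0.503, ω₂=-1.155
apply F[16]=-20.000 → step 17: x=0.770, v=2.421, θ₁=-0.904, ω₁=-4.167, θ₂=-0.525, ω₂=-1.077
apply F[17]=-20.000 → step 18: x=0.816, v=2.148, θ₁=-0.987, ω₁=-4.181, θ₂=-0.546, ω₂=-0.987
apply F[18]=-20.000 → step 19: x=0.856, v=1.872, θ₁=-1.071, ω₁=-4.229, θ₂=-0.564, ω₂=-0.893
apply F[19]=-20.000 → step 20: x=0.891, v=1.590, θ₁=-1.156, ω₁=-4.307, θ₂=-0.581, ω₂=-0.804
apply F[20]=-20.000 → step 21: x=0.919, v=1.299, θ₁=-1.243, ω₁=-4.414, θ₂=-0.597, ω₂=-0.729
apply F[21]=-20.000 → step 22: x=0.942, v=0.993, θ₁=-1.333, ω₁=-4.549, θ₂=-0.611, ω₂=-0.679
apply F[22]=-20.000 → step 23: x=0.959, v=0.671, θ₁=-1.426, ω₁=-4.711, θ₂=-0.624, ω₂=-0.666
apply F[23]=-20.000 → step 24: x=0.969, v=0.328, θ₁=-1.522, ω₁=-4.905, θ₂=-0.638, ω₂=-0.704
apply F[24]=-20.000 → step 25: x=0.972, v=-0.039, θ₁=-1.622, ω₁=-5.132, θ₂=-0.653, ω₂=-0.811
apply F[25]=-20.000 → step 26: x=0.967, v=-0.436, θ₁=-1.727, ω₁=-5.399, θ₂=-0.671, ω₂=-1.010
apply F[26]=-20.000 → step 27: x=0.954, v=-0.868, θ₁=-1.838, ω₁=-5.713, θ₂=-0.694, ω₂=-1.331
apply F[27]=-20.000 → step 28: x=0.932, v=-1.342, θ₁=-1.956, ω₁=-6.083, θ₂=-0.725, ω₂=-1.813
apply F[28]=-20.000 → step 29: x=0.900, v=-1.866, θ₁=-2.082, ω₁=-6.520, θ₂=-0.768, ω₂=-2.513
apply F[29]=-20.000 → step 30: x=0.857, v=-2.447, θ₁=-2.217, ω₁=-7.034, θ₂=-0.828, ω₂=-3.512
apply F[30]=-20.000 → step 31: x=0.802, v=-3.093, θ₁=-2.364, ω₁=-7.625, θ₂=-0.911, ω₂=-4.922
apply F[31]=-20.000 → step 32: x=0.733, v=-3.798, θ₁=-2.523, ω₁=-8.264, θ₂=-1.028, ω₂=-6.897
Max |angle| over trajectory = 2.523 rad = 144.5°.

Answer: 144.5°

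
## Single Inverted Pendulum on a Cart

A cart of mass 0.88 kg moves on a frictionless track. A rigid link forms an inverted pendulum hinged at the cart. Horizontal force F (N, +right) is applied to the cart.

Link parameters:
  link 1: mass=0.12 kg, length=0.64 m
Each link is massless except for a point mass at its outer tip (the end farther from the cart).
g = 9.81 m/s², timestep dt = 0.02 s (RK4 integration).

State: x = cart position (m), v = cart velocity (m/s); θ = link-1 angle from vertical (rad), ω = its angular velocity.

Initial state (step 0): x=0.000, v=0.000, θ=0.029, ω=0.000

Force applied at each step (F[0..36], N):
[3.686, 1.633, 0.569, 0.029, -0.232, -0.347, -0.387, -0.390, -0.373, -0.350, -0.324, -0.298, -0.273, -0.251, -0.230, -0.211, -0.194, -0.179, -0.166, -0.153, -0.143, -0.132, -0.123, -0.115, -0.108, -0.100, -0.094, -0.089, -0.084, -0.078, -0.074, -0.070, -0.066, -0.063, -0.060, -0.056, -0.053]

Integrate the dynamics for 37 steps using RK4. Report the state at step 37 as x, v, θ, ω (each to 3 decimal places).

Answer: x=0.036, v=0.000, θ=-0.005, ω=0.007

Derivation:
apply F[0]=+3.686 → step 1: x=0.001, v=0.083, θ=0.028, ω=-0.121
apply F[1]=+1.633 → step 2: x=0.003, v=0.119, θ=0.025, ω=-0.170
apply F[2]=+0.569 → step 3: x=0.005, v=0.132, θ=0.021, ω=-0.182
apply F[3]=+0.029 → step 4: x=0.008, v=0.132, θ=0.018, ω=-0.176
apply F[4]=-0.232 → step 5: x=0.011, v=0.126, θ=0.014, ω=-0.162
apply F[5]=-0.347 → step 6: x=0.013, v=0.118, θ=0.011, ω=-0.145
apply F[6]=-0.387 → step 7: x=0.015, v=0.109, θ=0.009, ω=-0.128
apply F[7]=-0.390 → step 8: x=0.017, v=0.100, θ=0.006, ω=-0.112
apply F[8]=-0.373 → step 9: x=0.019, v=0.091, θ=0.004, ω=-0.097
apply F[9]=-0.350 → step 10: x=0.021, v=0.083, θ=0.002, ω=-0.083
apply F[10]=-0.324 → step 11: x=0.023, v=0.076, θ=0.001, ω=-0.071
apply F[11]=-0.298 → step 12: x=0.024, v=0.069, θ=-0.001, ω=-0.060
apply F[12]=-0.273 → step 13: x=0.025, v=0.063, θ=-0.002, ω=-0.051
apply F[13]=-0.251 → step 14: x=0.027, v=0.057, θ=-0.003, ω=-0.043
apply F[14]=-0.230 → step 15: x=0.028, v=0.052, θ=-0.003, ω=-0.036
apply F[15]=-0.211 → step 16: x=0.029, v=0.047, θ=-0.004, ω=-0.030
apply F[16]=-0.194 → step 17: x=0.030, v=0.043, θ=-0.005, ω=-0.024
apply F[17]=-0.179 → step 18: x=0.030, v=0.039, θ=-0.005, ω=-0.020
apply F[18]=-0.166 → step 19: x=0.031, v=0.035, θ=-0.005, ω=-0.015
apply F[19]=-0.153 → step 20: x=0.032, v=0.032, θ=-0.006, ω=-0.012
apply F[20]=-0.143 → step 21: x=0.032, v=0.029, θ=-0.006, ω=-0.009
apply F[21]=-0.132 → step 22: x=0.033, v=0.026, θ=-0.006, ω=-0.006
apply F[22]=-0.123 → step 23: x=0.033, v=0.024, θ=-0.006, ω=-0.004
apply F[23]=-0.115 → step 24: x=0.034, v=0.021, θ=-0.006, ω=-0.002
apply F[24]=-0.108 → step 25: x=0.034, v=0.019, θ=-0.006, ω=-0.000
apply F[25]=-0.100 → step 26: x=0.035, v=0.017, θ=-0.006, ω=0.001
apply F[26]=-0.094 → step 27: x=0.035, v=0.015, θ=-0.006, ω=0.002
apply F[27]=-0.089 → step 28: x=0.035, v=0.013, θ=-0.006, ω=0.003
apply F[28]=-0.084 → step 29: x=0.035, v=0.011, θ=-0.006, ω=0.004
apply F[29]=-0.078 → step 30: x=0.036, v=0.009, θ=-0.006, ω=0.005
apply F[30]=-0.074 → step 31: x=0.036, v=0.008, θ=-0.006, ω=0.006
apply F[31]=-0.070 → step 32: x=0.036, v=0.007, θ=-0.006, ω=0.006
apply F[32]=-0.066 → step 33: x=0.036, v=0.005, θ=-0.006, ω=0.006
apply F[33]=-0.063 → step 34: x=0.036, v=0.004, θ=-0.005, ω=0.007
apply F[34]=-0.060 → step 35: x=0.036, v=0.003, θ=-0.005, ω=0.007
apply F[35]=-0.056 → step 36: x=0.036, v=0.002, θ=-0.005, ω=0.007
apply F[36]=-0.053 → step 37: x=0.036, v=0.000, θ=-0.005, ω=0.007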